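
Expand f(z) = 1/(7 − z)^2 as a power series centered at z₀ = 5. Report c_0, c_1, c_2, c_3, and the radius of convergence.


Let w = z − z₀, so z = z₀ + w.
Then 7 − z = 7 − (z₀ + w) = (7 − z₀) − w = 2 − w.
f(z) = 1/(2 − w)^2 = (1/(2)^2) · (1 − w/(2))^{−2}.
By the binomial series (1−u)^{−2} = Σ_{n≥0} C(n+1, 1) u^n for |u|<1, with u = w/(2):
  c_n = C(n+1, 1) / (2)^(n+2).
  c_0 = 1/(2)^2 = 1/4.
  c_1 = 2/(2)^3 = 1/4.
  c_2 = 3/(2)^4 = 3/16.
  c_3 = 4/(2)^5 = 1/8.
The series is valid for |w/d| < 1, i.e. |z − z₀| < |d|.
Radius of convergence: R = |7 − z₀| = |2| = 2 (distance from z₀ to the singularity z = 7).

c_0 = 1/4, c_1 = 1/4, c_2 = 3/16, c_3 = 1/8; R = 2.


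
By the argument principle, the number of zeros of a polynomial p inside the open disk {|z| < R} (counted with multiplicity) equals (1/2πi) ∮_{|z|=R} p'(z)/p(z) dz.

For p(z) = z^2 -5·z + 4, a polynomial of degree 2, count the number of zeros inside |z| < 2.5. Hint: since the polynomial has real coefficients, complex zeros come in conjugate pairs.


The zeros of p are: 4, 1.
Their magnitudes are: 4, 1.
Zeros with |z| < R = 2.5: 1.
Count = 1.
By the argument principle, (1/2πi) ∮_{|z|=R} p'(z)/p(z) dz equals exactly this count.

Number of zeros inside |z| < 2.5: 1.


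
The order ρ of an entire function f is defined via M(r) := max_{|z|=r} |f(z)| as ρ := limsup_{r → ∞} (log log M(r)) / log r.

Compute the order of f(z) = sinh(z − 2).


sinh(w) is a linear combination of e^{iw} and e^{−iw} (or e^w, e^{−w} in the hyperbolic case), so |sinh(w)| ≤ e^{|w|}. With w = z − 2, |w| ≤ 1|z| + 2 = 1r + 2 on |z| = r, giving M(r) ≤ e^{1r + 2}, so ρ ≤ 1. On a suitable ray (z = it for sin/cos; z = t for sinh/cosh, t real → ∞), |sinh(z − 2)| grows like e^{1|t|}/2, so ρ ≥ 1. Hence ρ = 1.
Therefore ρ = 1.

Order ρ = 1.


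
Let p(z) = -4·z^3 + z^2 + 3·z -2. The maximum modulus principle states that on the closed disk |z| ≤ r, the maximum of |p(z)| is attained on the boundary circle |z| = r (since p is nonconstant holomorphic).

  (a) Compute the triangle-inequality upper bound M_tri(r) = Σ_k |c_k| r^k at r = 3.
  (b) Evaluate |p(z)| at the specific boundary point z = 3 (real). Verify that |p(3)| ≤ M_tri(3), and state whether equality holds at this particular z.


Coefficients: c_0 = -2, c_1 = 3, c_2 = 1, c_3 = -4. Radius r = 3.
Part (a). Triangle bound: M_tri(r) = Σ_k |c_k| r^k
  = |-2|·3^0 + |3|·3^1 + |1|·3^2 + |-4|·3^3
  = 2 + 9 + 9 + 108 = 128.
This bounds M(r) := max_{|z|=r} |p(z)| from above; equality holds iff all terms c_k z^k can be made to align in phase at a single z on |z|=r.
Part (b). At z = 3 (real, on the circle |z| = r):
  p(3) = (-2)·3^0 + (3)·3^1 + (1)·3^2 + (-4)·3^3 = -92.
  |p(3)| = 92.
Check: |p(3)| = 92 ≤ 128 = M_tri(3). ✓ Equality does not hold at z = 3 (the coefficients have mixed signs, so the terms do not all align in phase there).

M_tri(3) = 128; |p(3)| = 92; equality at z=3: no.


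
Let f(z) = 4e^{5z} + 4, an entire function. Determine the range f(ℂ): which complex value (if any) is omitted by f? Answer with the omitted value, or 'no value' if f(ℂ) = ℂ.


Little Picard bounds the complement of f(ℂ) to at most one point.
e^{5z} is never zero on ℂ, so 4·e^{5z} takes every value in ℂ ∖ {0}. Adding 4 shifts the range to ℂ ∖ {4}. Thus f omits exactly the value 4.

Omitted value: 4.


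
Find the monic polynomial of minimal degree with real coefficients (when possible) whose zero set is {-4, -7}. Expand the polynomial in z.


The polynomial is p(z) = ∏_{α ∈ S} (z − α), where S = {-4, -7}.
Expanding the product yields: p(z) = z^2 + 11·z + 28.
The resulting polynomial has degree 2 and real coefficients as required.

p(z) = z^2 + 11·z + 28.


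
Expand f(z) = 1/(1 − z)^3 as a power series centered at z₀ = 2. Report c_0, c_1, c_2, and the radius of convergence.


Let w = z − z₀, so z = z₀ + w.
Then 1 − z = 1 − (z₀ + w) = (1 − z₀) − w = -1 − w.
f(z) = 1/(-1 − w)^3 = (1/(-1)^3) · (1 − w/(-1))^{−3}.
By the binomial series (1−u)^{−3} = Σ_{n≥0} C(n+2, 2) u^n for |u|<1, with u = w/(-1):
  c_n = C(n+2, 2) / (-1)^(n+3).
  c_0 = 1/(-1)^3 = -1.
  c_1 = 3/(-1)^4 = 3.
  c_2 = 6/(-1)^5 = -6.
The series is valid for |w/d| < 1, i.e. |z − z₀| < |d|.
Radius of convergence: R = |1 − z₀| = |-1| = 1 (distance from z₀ to the singularity z = 1).

c_0 = -1, c_1 = 3, c_2 = -6; R = 1.


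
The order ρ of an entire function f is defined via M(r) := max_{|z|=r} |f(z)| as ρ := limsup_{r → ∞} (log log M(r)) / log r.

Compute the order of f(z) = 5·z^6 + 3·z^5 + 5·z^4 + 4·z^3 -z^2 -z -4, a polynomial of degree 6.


|f(z)| ≤ Σ|c_k|·r^k = O(r^6) as r → ∞. Polynomial growth is O(e^{r^ε}) for every ε > 0 (since r^6/e^{r^ε} → 0), so ρ ≤ ε for all ε > 0, i.e. ρ = 0. Every nonconstant polynomial has order 0.
Therefore ρ = 0.

Order ρ = 0.


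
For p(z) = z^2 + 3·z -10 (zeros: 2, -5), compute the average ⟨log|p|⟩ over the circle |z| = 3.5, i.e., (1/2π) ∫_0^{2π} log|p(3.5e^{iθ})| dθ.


Zeros: -5, 2; r = 3.5.
Inside |z| < r: 2. Outside (|z| ≥ r): -5.
p(0) = -10, so log|p(0)| = log(10) = 2.3026.
Apply Jensen: I(r) = log|p(0)| + Σ_k log(r/|z_k|), summed over zeros inside |z| < r.
  log(r/|z_k|) for z_k = 2: log(3.5/2) = 0.5596
  Outside zeros (-5) contribute nothing to the Jensen sum.
Sum over inside zeros: 0.5596.
I(r) = log|p(0)| + (inside sum) = 2.3026 + 0.5596 = 2.8622.
Note: since some zeros are outside |z| ≤ r, the simplified n·log(r) form does NOT apply — only the inside zeros contribute.

I(r) ≈ 2.8622.


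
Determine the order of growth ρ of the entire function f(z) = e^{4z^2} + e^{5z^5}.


Each summand is entire of order 2 and 5 respectively (as in the single-exponential case). The order of a sum is at most the max of the orders, so ρ ≤ 5. For the lower bound: on |z|=r choose arg z so that 5z^5 is real positive; then |e^{5z^5}| = e^{5r^5} while |e^{4z^2}| ≤ e^{4r^2} = o(e^{5r^5}). So |f| ≥ e^{5r^5}(1 − o(1)) and ρ ≥ 5. Hence ρ = max(2, 5) = 5.
Therefore ρ = 5.

Order ρ = 5.


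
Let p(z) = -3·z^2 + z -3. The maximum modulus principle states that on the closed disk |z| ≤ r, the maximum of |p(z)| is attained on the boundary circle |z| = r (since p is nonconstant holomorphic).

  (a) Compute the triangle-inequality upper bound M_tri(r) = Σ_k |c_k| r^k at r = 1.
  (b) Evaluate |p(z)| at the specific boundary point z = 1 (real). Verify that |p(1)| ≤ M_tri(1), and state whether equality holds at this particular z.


Coefficients: c_0 = -3, c_1 = 1, c_2 = -3. Radius r = 1.
Part (a). Triangle bound: M_tri(r) = Σ_k |c_k| r^k
  = |-3|·1^0 + |1|·1^1 + |-3|·1^2
  = 3 + 1 + 3 = 7.
This bounds M(r) := max_{|z|=r} |p(z)| from above; equality holds iff all terms c_k z^k can be made to align in phase at a single z on |z|=r.
Part (b). At z = 1 (real, on the circle |z| = r):
  p(1) = (-3)·1^0 + (1)·1^1 + (-3)·1^2 = -5.
  |p(1)| = 5.
Check: |p(1)| = 5 ≤ 7 = M_tri(1). ✓ Equality does not hold at z = 1 (the coefficients have mixed signs, so the terms do not all align in phase there).

M_tri(1) = 7; |p(1)| = 5; equality at z=1: no.


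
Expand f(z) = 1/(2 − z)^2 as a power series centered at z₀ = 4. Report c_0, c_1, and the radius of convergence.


Let w = z − z₀, so z = z₀ + w.
Then 2 − z = 2 − (z₀ + w) = (2 − z₀) − w = -2 − w.
f(z) = 1/(-2 − w)^2 = (1/(-2)^2) · (1 − w/(-2))^{−2}.
By the binomial series (1−u)^{−2} = Σ_{n≥0} C(n+1, 1) u^n for |u|<1, with u = w/(-2):
  c_n = C(n+1, 1) / (-2)^(n+2).
  c_0 = 1/(-2)^2 = 1/4.
  c_1 = 2/(-2)^3 = -1/4.
The series is valid for |w/d| < 1, i.e. |z − z₀| < |d|.
Radius of convergence: R = |2 − z₀| = |-2| = 2 (distance from z₀ to the singularity z = 2).

c_0 = 1/4, c_1 = -1/4; R = 2.


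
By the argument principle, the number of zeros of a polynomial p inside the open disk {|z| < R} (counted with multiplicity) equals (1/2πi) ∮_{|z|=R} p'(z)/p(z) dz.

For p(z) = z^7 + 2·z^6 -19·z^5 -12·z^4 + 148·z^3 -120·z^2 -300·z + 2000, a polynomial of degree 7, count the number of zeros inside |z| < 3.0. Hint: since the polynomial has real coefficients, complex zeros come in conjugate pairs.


The zeros of p are: (3 + 1i), (3 - 1i), (-3 + 1i), (-3 - 1i), (1 + 2i), (1 - 2i), -4.
Their magnitudes are: 3.162, 3.162, 3.162, 3.162, 2.236, 2.236, 4.
Zeros with |z| < R = 3.0: (1 + 2i), (1 - 2i).
Count = 2.
By the argument principle, (1/2πi) ∮_{|z|=R} p'(z)/p(z) dz equals exactly this count.

Number of zeros inside |z| < 3.0: 2.


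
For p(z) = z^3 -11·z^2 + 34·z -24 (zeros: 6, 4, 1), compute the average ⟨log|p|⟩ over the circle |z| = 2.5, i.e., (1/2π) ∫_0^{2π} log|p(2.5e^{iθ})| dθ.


Zeros: 1, 4, 6; r = 2.5.
Inside |z| < r: 1. Outside (|z| ≥ r): 4, 6.
p(0) = -24, so log|p(0)| = log(24) = 3.1781.
Apply Jensen: I(r) = log|p(0)| + Σ_k log(r/|z_k|), summed over zeros inside |z| < r.
  log(r/|z_k|) for z_k = 1: log(2.5/1) = 0.9163
  Outside zeros (4, 6) contribute nothing to the Jensen sum.
Sum over inside zeros: 0.9163.
I(r) = log|p(0)| + (inside sum) = 3.1781 + 0.9163 = 4.0943.
Note: since some zeros are outside |z| ≤ r, the simplified n·log(r) form does NOT apply — only the inside zeros contribute.

I(r) ≈ 4.0943.


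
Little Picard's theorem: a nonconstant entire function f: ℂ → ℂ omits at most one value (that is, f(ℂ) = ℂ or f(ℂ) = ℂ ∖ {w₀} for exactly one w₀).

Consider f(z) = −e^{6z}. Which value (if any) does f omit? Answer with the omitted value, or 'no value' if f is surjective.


Little Picard bounds the complement of f(ℂ) to at most one point.
e^{6z} is never zero on ℂ, so -1·e^{6z} takes every value in ℂ ∖ {0}. Adding 0 shifts the range to ℂ ∖ {0}. Thus f omits exactly the value 0.

Omitted value: 0.


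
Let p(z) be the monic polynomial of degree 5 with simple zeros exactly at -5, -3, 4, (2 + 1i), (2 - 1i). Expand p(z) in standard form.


The polynomial is p(z) = ∏_{α ∈ S} (z − α), where S = {-5, -3, 4, (2 + 1i), (2 - 1i)}.
Expanding the product yields: p(z) = z^5 -28·z^3 + 28·z^2 + 155·z -300.
Note conjugate pairs combine to real quadratics: (z − (2+1i))(z − (2−1i)) = z² − 4z + 5.
The resulting polynomial has degree 5 and real coefficients as required.

p(z) = z^5 -28·z^3 + 28·z^2 + 155·z -300.


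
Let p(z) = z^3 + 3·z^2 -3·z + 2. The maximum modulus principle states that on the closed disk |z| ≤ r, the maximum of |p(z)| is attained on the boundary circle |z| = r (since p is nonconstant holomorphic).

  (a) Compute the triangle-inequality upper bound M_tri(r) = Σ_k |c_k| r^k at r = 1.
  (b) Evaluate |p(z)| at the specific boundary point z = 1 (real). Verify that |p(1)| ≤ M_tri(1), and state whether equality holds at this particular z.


Coefficients: c_0 = 2, c_1 = -3, c_2 = 3, c_3 = 1. Radius r = 1.
Part (a). Triangle bound: M_tri(r) = Σ_k |c_k| r^k
  = |2|·1^0 + |-3|·1^1 + |3|·1^2 + |1|·1^3
  = 2 + 3 + 3 + 1 = 9.
This bounds M(r) := max_{|z|=r} |p(z)| from above; equality holds iff all terms c_k z^k can be made to align in phase at a single z on |z|=r.
Part (b). At z = 1 (real, on the circle |z| = r):
  p(1) = (2)·1^0 + (-3)·1^1 + (3)·1^2 + (1)·1^3 = 3.
  |p(1)| = 3.
Check: |p(1)| = 3 ≤ 9 = M_tri(1). ✓ Equality does not hold at z = 1 (the coefficients have mixed signs, so the terms do not all align in phase there).

M_tri(1) = 9; |p(1)| = 3; equality at z=1: no.


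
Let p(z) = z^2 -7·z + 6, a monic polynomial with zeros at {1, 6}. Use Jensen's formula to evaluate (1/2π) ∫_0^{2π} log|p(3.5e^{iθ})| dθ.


Zeros: 1, 6; r = 3.5.
Inside |z| < r: 1. Outside (|z| ≥ r): 6.
p(0) = 6, so log|p(0)| = log(6) = 1.7918.
Apply Jensen: I(r) = log|p(0)| + Σ_k log(r/|z_k|), summed over zeros inside |z| < r.
  log(r/|z_k|) for z_k = 1: log(3.5/1) = 1.2528
  Outside zeros (6) contribute nothing to the Jensen sum.
Sum over inside zeros: 1.2528.
I(r) = log|p(0)| + (inside sum) = 1.7918 + 1.2528 = 3.0445.
Note: since some zeros are outside |z| ≤ r, the simplified n·log(r) form does NOT apply — only the inside zeros contribute.

I(r) ≈ 3.0445.


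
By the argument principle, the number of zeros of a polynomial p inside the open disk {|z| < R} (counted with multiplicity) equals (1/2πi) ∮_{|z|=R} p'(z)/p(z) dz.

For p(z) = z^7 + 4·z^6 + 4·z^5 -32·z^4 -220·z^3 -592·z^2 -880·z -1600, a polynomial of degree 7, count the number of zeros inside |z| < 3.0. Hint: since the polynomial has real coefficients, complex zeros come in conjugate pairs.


The zeros of p are: 4, (-3 + 1i), (-3 - 1i), (-1 + 3i), (-1 - 3i), (0 + 2i), (0 - 2i).
Their magnitudes are: 4, 3.162, 3.162, 3.162, 3.162, 2, 2.
Zeros with |z| < R = 3.0: (0 + 2i), (0 - 2i).
Count = 2.
By the argument principle, (1/2πi) ∮_{|z|=R} p'(z)/p(z) dz equals exactly this count.

Number of zeros inside |z| < 3.0: 2.


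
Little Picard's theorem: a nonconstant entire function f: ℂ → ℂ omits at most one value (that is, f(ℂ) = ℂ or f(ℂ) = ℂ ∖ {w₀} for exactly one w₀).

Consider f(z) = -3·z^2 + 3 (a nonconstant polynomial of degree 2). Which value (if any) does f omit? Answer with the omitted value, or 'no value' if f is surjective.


Little Picard bounds the complement of f(ℂ) to at most one point.
For every w ∈ ℂ, the equation p(z) − w = 0 is a nonconstant polynomial in z and hence has at least one root by the fundamental theorem of algebra. So p is surjective onto ℂ, omitting no value.

Omitted value: no value.


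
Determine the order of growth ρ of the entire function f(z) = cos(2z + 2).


cos(w) is a linear combination of e^{iw} and e^{−iw} (or e^w, e^{−w} in the hyperbolic case), so |cos(w)| ≤ e^{|w|}. With w = 2z + 2, |w| ≤ 2|z| + 2 = 2r + 2 on |z| = r, giving M(r) ≤ e^{2r + 2}, so ρ ≤ 1. On a suitable ray (z = it for sin/cos; z = t for sinh/cosh, t real → ∞), |cos(2z + 2)| grows like e^{2|t|}/2, so ρ ≥ 1. Hence ρ = 1.
Therefore ρ = 1.

Order ρ = 1.


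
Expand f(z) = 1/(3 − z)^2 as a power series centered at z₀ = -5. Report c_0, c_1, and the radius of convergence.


Let w = z − z₀, so z = z₀ + w.
Then 3 − z = 3 − (z₀ + w) = (3 − z₀) − w = 8 − w.
f(z) = 1/(8 − w)^2 = (1/(8)^2) · (1 − w/(8))^{−2}.
By the binomial series (1−u)^{−2} = Σ_{n≥0} C(n+1, 1) u^n for |u|<1, with u = w/(8):
  c_n = C(n+1, 1) / (8)^(n+2).
  c_0 = 1/(8)^2 = 1/64.
  c_1 = 2/(8)^3 = 1/256.
The series is valid for |w/d| < 1, i.e. |z − z₀| < |d|.
Radius of convergence: R = |3 − z₀| = |8| = 8 (distance from z₀ to the singularity z = 3).

c_0 = 1/64, c_1 = 1/256; R = 8.


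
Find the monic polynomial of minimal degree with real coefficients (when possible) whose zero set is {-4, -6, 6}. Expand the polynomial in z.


The polynomial is p(z) = ∏_{α ∈ S} (z − α), where S = {-4, -6, 6}.
Expanding the product yields: p(z) = z^3 + 4·z^2 -36·z -144.
The resulting polynomial has degree 3 and real coefficients as required.

p(z) = z^3 + 4·z^2 -36·z -144.


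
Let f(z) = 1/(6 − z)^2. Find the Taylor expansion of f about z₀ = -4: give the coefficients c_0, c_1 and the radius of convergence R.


Let w = z − z₀, so z = z₀ + w.
Then 6 − z = 6 − (z₀ + w) = (6 − z₀) − w = 10 − w.
f(z) = 1/(10 − w)^2 = (1/(10)^2) · (1 − w/(10))^{−2}.
By the binomial series (1−u)^{−2} = Σ_{n≥0} C(n+1, 1) u^n for |u|<1, with u = w/(10):
  c_n = C(n+1, 1) / (10)^(n+2).
  c_0 = 1/(10)^2 = 1/100.
  c_1 = 2/(10)^3 = 1/500.
The series is valid for |w/d| < 1, i.e. |z − z₀| < |d|.
Radius of convergence: R = |6 − z₀| = |10| = 10 (distance from z₀ to the singularity z = 6).

c_0 = 1/100, c_1 = 1/500; R = 10.


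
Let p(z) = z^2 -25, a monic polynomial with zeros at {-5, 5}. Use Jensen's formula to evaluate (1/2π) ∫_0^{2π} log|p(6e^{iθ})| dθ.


Zeros: -5, 5; r = 6.
Inside |z| < r: -5, 5. Outside (|z| ≥ r): ∅.
p(0) = -25, so log|p(0)| = log(25) = 3.2189.
Apply Jensen: I(r) = log|p(0)| + Σ_k log(r/|z_k|), summed over zeros inside |z| < r.
  log(r/|z_k|) for z_k = -5: log(6/5) = 0.1823
  log(r/|z_k|) for z_k = 5: log(6/5) = 0.1823
Sum over inside zeros: 0.3646.
I(r) = log|p(0)| + (inside sum) = 3.2189 + 0.3646 = 3.5835.
Closed form (all zeros inside, monic): I(r) = n·log(r) = 2·log(6) = 3.5835. ✓

I(r) ≈ 3.5835.


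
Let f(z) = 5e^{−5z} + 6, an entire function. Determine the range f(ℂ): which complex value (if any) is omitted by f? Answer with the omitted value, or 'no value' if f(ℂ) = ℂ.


Little Picard bounds the complement of f(ℂ) to at most one point.
e^{−5z} is never zero on ℂ, so 5·e^{−5z} takes every value in ℂ ∖ {0}. Adding 6 shifts the range to ℂ ∖ {6}. Thus f omits exactly the value 6.

Omitted value: 6.


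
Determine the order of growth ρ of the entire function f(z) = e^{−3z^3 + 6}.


|e^{−3z^3 + 6}| = e^{Re(-3·z^3) + 6} ≤ e^{3|z|^3 + 6} = e^{3r^3 + 6} on |z| = r, so ρ ≤ 3. Choosing z on |z|=r so that -3·z^3 is real positive (always possible by picking arg z appropriately) gives |f(z)| = e^{3r^3 + 6}, matching the bound. The additive constant 6 does not affect log log M(r) ~ 3·log r. Hence ρ = 3.
Therefore ρ = 3.

Order ρ = 3.


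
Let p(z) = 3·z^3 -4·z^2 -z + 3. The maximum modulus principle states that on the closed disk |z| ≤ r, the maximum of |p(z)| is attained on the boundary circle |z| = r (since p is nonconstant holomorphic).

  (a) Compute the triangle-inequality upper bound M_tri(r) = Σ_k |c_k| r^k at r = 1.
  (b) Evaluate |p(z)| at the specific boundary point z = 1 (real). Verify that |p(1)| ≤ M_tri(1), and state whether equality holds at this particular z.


Coefficients: c_0 = 3, c_1 = -1, c_2 = -4, c_3 = 3. Radius r = 1.
Part (a). Triangle bound: M_tri(r) = Σ_k |c_k| r^k
  = |3|·1^0 + |-1|·1^1 + |-4|·1^2 + |3|·1^3
  = 3 + 1 + 4 + 3 = 11.
This bounds M(r) := max_{|z|=r} |p(z)| from above; equality holds iff all terms c_k z^k can be made to align in phase at a single z on |z|=r.
Part (b). At z = 1 (real, on the circle |z| = r):
  p(1) = (3)·1^0 + (-1)·1^1 + (-4)·1^2 + (3)·1^3 = 1.
  |p(1)| = 1.
Check: |p(1)| = 1 ≤ 11 = M_tri(1). ✓ Equality does not hold at z = 1 (the coefficients have mixed signs, so the terms do not all align in phase there).

M_tri(1) = 11; |p(1)| = 1; equality at z=1: no.


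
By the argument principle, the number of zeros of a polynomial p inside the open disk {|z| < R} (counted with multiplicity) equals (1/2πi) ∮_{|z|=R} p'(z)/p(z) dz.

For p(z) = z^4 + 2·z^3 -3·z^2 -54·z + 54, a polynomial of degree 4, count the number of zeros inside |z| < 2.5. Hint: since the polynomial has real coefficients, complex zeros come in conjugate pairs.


The zeros of p are: 3, 1, (-3 + 3i), (-3 - 3i).
Their magnitudes are: 3, 1, 4.243, 4.243.
Zeros with |z| < R = 2.5: 1.
Count = 1.
By the argument principle, (1/2πi) ∮_{|z|=R} p'(z)/p(z) dz equals exactly this count.

Number of zeros inside |z| < 2.5: 1.


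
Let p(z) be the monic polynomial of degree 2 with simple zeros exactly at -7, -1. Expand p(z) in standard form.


The polynomial is p(z) = ∏_{α ∈ S} (z − α), where S = {-7, -1}.
Expanding the product yields: p(z) = z^2 + 8·z + 7.
The resulting polynomial has degree 2 and real coefficients as required.

p(z) = z^2 + 8·z + 7.


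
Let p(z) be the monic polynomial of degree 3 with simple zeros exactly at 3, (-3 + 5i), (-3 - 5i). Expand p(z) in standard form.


The polynomial is p(z) = ∏_{α ∈ S} (z − α), where S = {3, (-3 + 5i), (-3 - 5i)}.
Expanding the product yields: p(z) = z^3 + 3·z^2 + 16·z -102.
Note conjugate pairs combine to real quadratics: (z − (-3+5i))(z − (-3−5i)) = z² + 6z + 34.
The resulting polynomial has degree 3 and real coefficients as required.

p(z) = z^3 + 3·z^2 + 16·z -102.


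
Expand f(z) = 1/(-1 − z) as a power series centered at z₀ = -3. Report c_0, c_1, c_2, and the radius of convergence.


Let w = z − z₀, so z = z₀ + w.
Then -1 − z = -1 − (z₀ + w) = (-1 − z₀) − w = 2 − w.
f(z) = 1/(2 − w) = (1/(2)) · 1/(1 − w/(2)) = Σ_{n≥0} w^n / (2)^(n+1).
So c_n = 1/(2)^(n+1):
  c_0 = 1/(2)^1 = 1/2.
  c_1 = 1/(2)^2 = 1/4.
  c_2 = 1/(2)^3 = 1/8.
The series is valid for |w/d| < 1, i.e. |z − z₀| < |d|.
Radius of convergence: R = |-1 − z₀| = |2| = 2 (distance from z₀ to the singularity z = -1).

c_0 = 1/2, c_1 = 1/4, c_2 = 1/8; R = 2.


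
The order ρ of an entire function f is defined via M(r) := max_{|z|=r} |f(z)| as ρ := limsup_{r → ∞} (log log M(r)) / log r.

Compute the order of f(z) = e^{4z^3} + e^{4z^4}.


Each summand is entire of order 3 and 4 respectively (as in the single-exponential case). The order of a sum is at most the max of the orders, so ρ ≤ 4. For the lower bound: on |z|=r choose arg z so that 4z^4 is real positive; then |e^{4z^4}| = e^{4r^4} while |e^{4z^3}| ≤ e^{4r^3} = o(e^{4r^4}). So |f| ≥ e^{4r^4}(1 − o(1)) and ρ ≥ 4. Hence ρ = max(3, 4) = 4.
Therefore ρ = 4.

Order ρ = 4.


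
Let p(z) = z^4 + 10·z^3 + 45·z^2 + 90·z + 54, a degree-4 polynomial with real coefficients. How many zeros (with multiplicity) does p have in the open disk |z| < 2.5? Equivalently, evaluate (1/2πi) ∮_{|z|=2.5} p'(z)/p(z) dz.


The zeros of p are: -3, -1, (-3 + 3i), (-3 - 3i).
Their magnitudes are: 3, 1, 4.243, 4.243.
Zeros with |z| < R = 2.5: -1.
Count = 1.
By the argument principle, (1/2πi) ∮_{|z|=R} p'(z)/p(z) dz equals exactly this count.

Number of zeros inside |z| < 2.5: 1.


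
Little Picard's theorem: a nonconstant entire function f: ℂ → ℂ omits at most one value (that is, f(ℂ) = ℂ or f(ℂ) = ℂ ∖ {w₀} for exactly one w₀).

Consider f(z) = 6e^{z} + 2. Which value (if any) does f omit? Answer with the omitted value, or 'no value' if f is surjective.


Little Picard bounds the complement of f(ℂ) to at most one point.
e^{z} is never zero on ℂ, so 6·e^{z} takes every value in ℂ ∖ {0}. Adding 2 shifts the range to ℂ ∖ {2}. Thus f omits exactly the value 2.

Omitted value: 2.


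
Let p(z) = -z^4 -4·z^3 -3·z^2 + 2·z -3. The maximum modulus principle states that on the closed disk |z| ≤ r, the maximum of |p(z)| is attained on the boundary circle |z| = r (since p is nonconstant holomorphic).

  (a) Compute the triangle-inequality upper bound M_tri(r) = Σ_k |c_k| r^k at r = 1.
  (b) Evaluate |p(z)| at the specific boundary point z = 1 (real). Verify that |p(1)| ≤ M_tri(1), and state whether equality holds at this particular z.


Coefficients: c_0 = -3, c_1 = 2, c_2 = -3, c_3 = -4, c_4 = -1. Radius r = 1.
Part (a). Triangle bound: M_tri(r) = Σ_k |c_k| r^k
  = |-3|·1^0 + |2|·1^1 + |-3|·1^2 + |-4|·1^3 + |-1|·1^4
  = 3 + 2 + 3 + 4 + 1 = 13.
This bounds M(r) := max_{|z|=r} |p(z)| from above; equality holds iff all terms c_k z^k can be made to align in phase at a single z on |z|=r.
Part (b). At z = 1 (real, on the circle |z| = r):
  p(1) = (-3)·1^0 + (2)·1^1 + (-3)·1^2 + (-4)·1^3 + (-1)·1^4 = -9.
  |p(1)| = 9.
Check: |p(1)| = 9 ≤ 13 = M_tri(1). ✓ Equality does not hold at z = 1 (the coefficients have mixed signs, so the terms do not all align in phase there).

M_tri(1) = 13; |p(1)| = 9; equality at z=1: no.


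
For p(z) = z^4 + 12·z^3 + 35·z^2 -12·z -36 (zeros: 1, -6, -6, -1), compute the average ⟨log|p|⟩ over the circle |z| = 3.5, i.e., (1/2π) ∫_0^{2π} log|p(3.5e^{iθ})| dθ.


Zeros: -6, -6, -1, 1; r = 3.5.
Inside |z| < r: -1, 1. Outside (|z| ≥ r): -6, -6.
p(0) = -36, so log|p(0)| = log(36) = 3.5835.
Apply Jensen: I(r) = log|p(0)| + Σ_k log(r/|z_k|), summed over zeros inside |z| < r.
  log(r/|z_k|) for z_k = 1: log(3.5/1) = 1.2528
  log(r/|z_k|) for z_k = -1: log(3.5/1) = 1.2528
  Outside zeros (-6, -6) contribute nothing to the Jensen sum.
Sum over inside zeros: 2.5055.
I(r) = log|p(0)| + (inside sum) = 3.5835 + 2.5055 = 6.0890.
Note: since some zeros are outside |z| ≤ r, the simplified n·log(r) form does NOT apply — only the inside zeros contribute.

I(r) ≈ 6.0890.


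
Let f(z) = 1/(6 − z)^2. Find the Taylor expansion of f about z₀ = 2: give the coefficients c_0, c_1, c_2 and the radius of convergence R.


Let w = z − z₀, so z = z₀ + w.
Then 6 − z = 6 − (z₀ + w) = (6 − z₀) − w = 4 − w.
f(z) = 1/(4 − w)^2 = (1/(4)^2) · (1 − w/(4))^{−2}.
By the binomial series (1−u)^{−2} = Σ_{n≥0} C(n+1, 1) u^n for |u|<1, with u = w/(4):
  c_n = C(n+1, 1) / (4)^(n+2).
  c_0 = 1/(4)^2 = 1/16.
  c_1 = 2/(4)^3 = 1/32.
  c_2 = 3/(4)^4 = 3/256.
The series is valid for |w/d| < 1, i.e. |z − z₀| < |d|.
Radius of convergence: R = |6 − z₀| = |4| = 4 (distance from z₀ to the singularity z = 6).

c_0 = 1/16, c_1 = 1/32, c_2 = 3/256; R = 4.


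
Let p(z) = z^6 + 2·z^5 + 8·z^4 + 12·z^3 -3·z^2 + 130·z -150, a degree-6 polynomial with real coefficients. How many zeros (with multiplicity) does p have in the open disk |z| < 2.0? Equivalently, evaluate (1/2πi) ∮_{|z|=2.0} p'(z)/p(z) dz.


The zeros of p are: -3, 1, (1 + 2i), (1 - 2i), (-1 + 3i), (-1 - 3i).
Their magnitudes are: 3, 1, 2.236, 2.236, 3.162, 3.162.
Zeros with |z| < R = 2.0: 1.
Count = 1.
By the argument principle, (1/2πi) ∮_{|z|=R} p'(z)/p(z) dz equals exactly this count.

Number of zeros inside |z| < 2.0: 1.


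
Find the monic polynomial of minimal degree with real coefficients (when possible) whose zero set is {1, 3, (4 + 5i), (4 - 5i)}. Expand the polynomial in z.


The polynomial is p(z) = ∏_{α ∈ S} (z − α), where S = {1, 3, (4 + 5i), (4 - 5i)}.
Expanding the product yields: p(z) = z^4 -12·z^3 + 76·z^2 -188·z + 123.
Note conjugate pairs combine to real quadratics: (z − (4+5i))(z − (4−5i)) = z² − 8z + 41.
The resulting polynomial has degree 4 and real coefficients as required.

p(z) = z^4 -12·z^3 + 76·z^2 -188·z + 123.


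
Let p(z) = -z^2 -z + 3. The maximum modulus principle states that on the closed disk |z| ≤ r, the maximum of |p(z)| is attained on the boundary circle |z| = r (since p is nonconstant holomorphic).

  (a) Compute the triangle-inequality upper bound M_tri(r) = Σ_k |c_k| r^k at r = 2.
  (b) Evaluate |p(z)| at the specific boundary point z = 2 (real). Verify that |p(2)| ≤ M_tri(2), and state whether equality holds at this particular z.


Coefficients: c_0 = 3, c_1 = -1, c_2 = -1. Radius r = 2.
Part (a). Triangle bound: M_tri(r) = Σ_k |c_k| r^k
  = |3|·2^0 + |-1|·2^1 + |-1|·2^2
  = 3 + 2 + 4 = 9.
This bounds M(r) := max_{|z|=r} |p(z)| from above; equality holds iff all terms c_k z^k can be made to align in phase at a single z on |z|=r.
Part (b). At z = 2 (real, on the circle |z| = r):
  p(2) = (3)·2^0 + (-1)·2^1 + (-1)·2^2 = -3.
  |p(2)| = 3.
Check: |p(2)| = 3 ≤ 9 = M_tri(2). ✓ Equality does not hold at z = 2 (the coefficients have mixed signs, so the terms do not all align in phase there).

M_tri(2) = 9; |p(2)| = 3; equality at z=2: no.


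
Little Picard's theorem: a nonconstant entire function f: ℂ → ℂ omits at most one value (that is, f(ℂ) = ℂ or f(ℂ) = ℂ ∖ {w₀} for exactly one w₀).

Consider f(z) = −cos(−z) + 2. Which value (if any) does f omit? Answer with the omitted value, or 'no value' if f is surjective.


Little Picard bounds the complement of f(ℂ) to at most one point.
cos is entire and surjective onto ℂ: for every w ∈ ℂ, cos(ζ) = w has a solution ζ ∈ ℂ (e.g., via the complex inverse arccos). With ζ = −z this gives z = ζ/(-1). Then -1·cos(−z) takes every value in -1·ℂ = ℂ, and adding 2 is a bijection of ℂ. So f is surjective and omits no value. (Note: only on the real line is cos bounded by [−1, 1].)

Omitted value: no value.


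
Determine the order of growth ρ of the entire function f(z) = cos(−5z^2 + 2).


Write cos(w) = (e^{iw} ± e^{−iw})/(2 or 2i), so |cos(w)| ≤ e^{|w|}. With w = −5z^2 + 2, |w| ≤ 5r^2 + 2 on |z|=r, giving M(r) ≤ e^{5r^2 + 2} and ρ ≤ 2. For the lower bound, choose z on |z|=r with -5z^2 purely imaginary of modulus 5r^2; then |cos(−5z^2 + 2)| grows like e^{5r^2}/2, so ρ ≥ 2. Hence ρ = 2.
Therefore ρ = 2.

Order ρ = 2.


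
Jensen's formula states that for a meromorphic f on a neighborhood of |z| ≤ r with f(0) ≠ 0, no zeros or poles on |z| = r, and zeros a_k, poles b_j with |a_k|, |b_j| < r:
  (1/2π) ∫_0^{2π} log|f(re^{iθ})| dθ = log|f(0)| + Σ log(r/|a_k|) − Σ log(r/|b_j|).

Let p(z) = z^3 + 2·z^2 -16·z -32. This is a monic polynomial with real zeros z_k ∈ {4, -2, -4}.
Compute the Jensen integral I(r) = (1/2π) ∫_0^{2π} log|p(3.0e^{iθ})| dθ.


Zeros: -4, -2, 4; r = 3.0.
Inside |z| < r: -2. Outside (|z| ≥ r): -4, 4.
p(0) = -32, so log|p(0)| = log(32) = 3.4657.
Apply Jensen: I(r) = log|p(0)| + Σ_k log(r/|z_k|), summed over zeros inside |z| < r.
  log(r/|z_k|) for z_k = -2: log(3.0/2) = 0.4055
  Outside zeros (-4, 4) contribute nothing to the Jensen sum.
Sum over inside zeros: 0.4055.
I(r) = log|p(0)| + (inside sum) = 3.4657 + 0.4055 = 3.8712.
Note: since some zeros are outside |z| ≤ r, the simplified n·log(r) form does NOT apply — only the inside zeros contribute.

I(r) ≈ 3.8712.


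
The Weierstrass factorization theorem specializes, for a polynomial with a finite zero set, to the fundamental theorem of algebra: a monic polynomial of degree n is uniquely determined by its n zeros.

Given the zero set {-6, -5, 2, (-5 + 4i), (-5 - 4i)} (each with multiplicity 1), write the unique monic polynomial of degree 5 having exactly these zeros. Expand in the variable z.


The polynomial is p(z) = ∏_{α ∈ S} (z − α), where S = {-6, -5, 2, (-5 + 4i), (-5 - 4i)}.
Expanding the product yields: p(z) = z^5 + 19·z^4 + 139·z^3 + 389·z^2 -272·z -2460.
Note conjugate pairs combine to real quadratics: (z − (-5+4i))(z − (-5−4i)) = z² + 10z + 41.
The resulting polynomial has degree 5 and real coefficients as required.

p(z) = z^5 + 19·z^4 + 139·z^3 + 389·z^2 -272·z -2460.


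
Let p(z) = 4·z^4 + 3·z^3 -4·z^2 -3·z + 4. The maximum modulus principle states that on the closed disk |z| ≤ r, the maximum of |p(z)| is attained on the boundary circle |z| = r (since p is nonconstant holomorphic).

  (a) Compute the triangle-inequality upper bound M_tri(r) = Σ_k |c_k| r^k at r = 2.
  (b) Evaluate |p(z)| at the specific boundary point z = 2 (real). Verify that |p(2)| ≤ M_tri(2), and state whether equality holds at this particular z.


Coefficients: c_0 = 4, c_1 = -3, c_2 = -4, c_3 = 3, c_4 = 4. Radius r = 2.
Part (a). Triangle bound: M_tri(r) = Σ_k |c_k| r^k
  = |4|·2^0 + |-3|·2^1 + |-4|·2^2 + |3|·2^3 + |4|·2^4
  = 4 + 6 + 16 + 24 + 64 = 114.
This bounds M(r) := max_{|z|=r} |p(z)| from above; equality holds iff all terms c_k z^k can be made to align in phase at a single z on |z|=r.
Part (b). At z = 2 (real, on the circle |z| = r):
  p(2) = (4)·2^0 + (-3)·2^1 + (-4)·2^2 + (3)·2^3 + (4)·2^4 = 70.
  |p(2)| = 70.
Check: |p(2)| = 70 ≤ 114 = M_tri(2). ✓ Equality does not hold at z = 2 (the coefficients have mixed signs, so the terms do not all align in phase there).

M_tri(2) = 114; |p(2)| = 70; equality at z=2: no.


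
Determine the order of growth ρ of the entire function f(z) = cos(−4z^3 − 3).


Write cos(w) = (e^{iw} ± e^{−iw})/(2 or 2i), so |cos(w)| ≤ e^{|w|}. With w = −4z^3 − 3, |w| ≤ 4r^3 + 3 on |z|=r, giving M(r) ≤ e^{4r^3 + 3} and ρ ≤ 3. For the lower bound, choose z on |z|=r with -4z^3 purely imaginary of modulus 4r^3; then |cos(−4z^3 − 3)| grows like e^{4r^3}/2, so ρ ≥ 3. Hence ρ = 3.
Therefore ρ = 3.

Order ρ = 3.


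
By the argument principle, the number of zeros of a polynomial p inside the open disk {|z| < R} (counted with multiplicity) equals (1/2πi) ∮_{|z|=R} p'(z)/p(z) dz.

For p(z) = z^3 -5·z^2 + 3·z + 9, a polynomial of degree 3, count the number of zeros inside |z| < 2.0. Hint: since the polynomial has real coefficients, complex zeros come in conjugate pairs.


The zeros of p are: 3, 3, -1.
Their magnitudes are: 3, 3, 1.
Zeros with |z| < R = 2.0: -1.
Count = 1.
By the argument principle, (1/2πi) ∮_{|z|=R} p'(z)/p(z) dz equals exactly this count.

Number of zeros inside |z| < 2.0: 1.


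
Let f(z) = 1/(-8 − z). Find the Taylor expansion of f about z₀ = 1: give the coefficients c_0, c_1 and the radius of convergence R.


Let w = z − z₀, so z = z₀ + w.
Then -8 − z = -8 − (z₀ + w) = (-8 − z₀) − w = -9 − w.
f(z) = 1/(-9 − w) = (1/(-9)) · 1/(1 − w/(-9)) = Σ_{n≥0} w^n / (-9)^(n+1).
So c_n = 1/(-9)^(n+1):
  c_0 = 1/(-9)^1 = -1/9.
  c_1 = 1/(-9)^2 = 1/81.
The series is valid for |w/d| < 1, i.e. |z − z₀| < |d|.
Radius of convergence: R = |-8 − z₀| = |-9| = 9 (distance from z₀ to the singularity z = -8).

c_0 = -1/9, c_1 = 1/81; R = 9.


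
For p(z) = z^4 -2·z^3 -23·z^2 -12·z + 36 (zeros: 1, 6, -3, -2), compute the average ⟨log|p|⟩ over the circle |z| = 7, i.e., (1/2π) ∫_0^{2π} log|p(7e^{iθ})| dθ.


Zeros: -3, -2, 1, 6; r = 7.
Inside |z| < r: -3, -2, 1, 6. Outside (|z| ≥ r): ∅.
p(0) = 36, so log|p(0)| = log(36) = 3.5835.
Apply Jensen: I(r) = log|p(0)| + Σ_k log(r/|z_k|), summed over zeros inside |z| < r.
  log(r/|z_k|) for z_k = 1: log(7/1) = 1.9459
  log(r/|z_k|) for z_k = 6: log(7/6) = 0.1542
  log(r/|z_k|) for z_k = -3: log(7/3) = 0.8473
  log(r/|z_k|) for z_k = -2: log(7/2) = 1.2528
Sum over inside zeros: 4.2001.
I(r) = log|p(0)| + (inside sum) = 3.5835 + 4.2001 = 7.7836.
Closed form (all zeros inside, monic): I(r) = n·log(r) = 4·log(7) = 7.7836. ✓

I(r) ≈ 7.7836.


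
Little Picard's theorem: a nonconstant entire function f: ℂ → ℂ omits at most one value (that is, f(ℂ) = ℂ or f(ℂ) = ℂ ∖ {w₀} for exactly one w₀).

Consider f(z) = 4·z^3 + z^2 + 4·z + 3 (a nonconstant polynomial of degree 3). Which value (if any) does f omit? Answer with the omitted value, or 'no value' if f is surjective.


Little Picard bounds the complement of f(ℂ) to at most one point.
For every w ∈ ℂ, the equation p(z) − w = 0 is a nonconstant polynomial in z and hence has at least one root by the fundamental theorem of algebra. So p is surjective onto ℂ, omitting no value.

Omitted value: no value.


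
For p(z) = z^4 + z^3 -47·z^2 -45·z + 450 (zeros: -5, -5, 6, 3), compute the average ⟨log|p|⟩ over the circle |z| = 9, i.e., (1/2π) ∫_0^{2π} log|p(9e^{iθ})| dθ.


Zeros: -5, -5, 3, 6; r = 9.
Inside |z| < r: -5, -5, 3, 6. Outside (|z| ≥ r): ∅.
p(0) = 450, so log|p(0)| = log(450) = 6.1092.
Apply Jensen: I(r) = log|p(0)| + Σ_k log(r/|z_k|), summed over zeros inside |z| < r.
  log(r/|z_k|) for z_k = -5: log(9/5) = 0.5878
  log(r/|z_k|) for z_k = -5: log(9/5) = 0.5878
  log(r/|z_k|) for z_k = 6: log(9/6) = 0.4055
  log(r/|z_k|) for z_k = 3: log(9/3) = 1.0986
Sum over inside zeros: 2.6797.
I(r) = log|p(0)| + (inside sum) = 6.1092 + 2.6797 = 8.7889.
Closed form (all zeros inside, monic): I(r) = n·log(r) = 4·log(9) = 8.7889. ✓

I(r) ≈ 8.7889.


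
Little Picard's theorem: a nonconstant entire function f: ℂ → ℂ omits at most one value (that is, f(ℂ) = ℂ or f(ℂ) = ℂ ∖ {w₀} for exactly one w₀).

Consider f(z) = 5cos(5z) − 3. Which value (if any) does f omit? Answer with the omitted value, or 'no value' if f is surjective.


Little Picard bounds the complement of f(ℂ) to at most one point.
cos is entire and surjective onto ℂ: for every w ∈ ℂ, cos(ζ) = w has a solution ζ ∈ ℂ (e.g., via the complex inverse arccos). With ζ = 5z this gives z = ζ/(5). Then 5·cos(5z) takes every value in 5·ℂ = ℂ, and adding -3 is a bijection of ℂ. So f is surjective and omits no value. (Note: only on the real line is cos bounded by [−1, 1].)

Omitted value: no value.


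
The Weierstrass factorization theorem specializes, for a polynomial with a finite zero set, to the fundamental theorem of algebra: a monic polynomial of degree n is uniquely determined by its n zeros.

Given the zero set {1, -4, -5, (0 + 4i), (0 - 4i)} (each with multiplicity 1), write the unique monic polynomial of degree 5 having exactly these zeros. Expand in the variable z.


The polynomial is p(z) = ∏_{α ∈ S} (z − α), where S = {1, -4, -5, (0 + 4i), (0 - 4i)}.
Expanding the product yields: p(z) = z^5 + 8·z^4 + 27·z^3 + 108·z^2 + 176·z -320.
Note conjugate pairs combine to real quadratics: (z − (0+4i))(z − (0−4i)) = z² + 16.
The resulting polynomial has degree 5 and real coefficients as required.

p(z) = z^5 + 8·z^4 + 27·z^3 + 108·z^2 + 176·z -320.


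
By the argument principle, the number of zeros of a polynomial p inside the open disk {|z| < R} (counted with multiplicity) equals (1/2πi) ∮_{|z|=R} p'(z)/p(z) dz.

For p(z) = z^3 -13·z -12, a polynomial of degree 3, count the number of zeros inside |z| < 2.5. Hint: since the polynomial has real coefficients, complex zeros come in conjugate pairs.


The zeros of p are: -3, -1, 4.
Their magnitudes are: 3, 1, 4.
Zeros with |z| < R = 2.5: -1.
Count = 1.
By the argument principle, (1/2πi) ∮_{|z|=R} p'(z)/p(z) dz equals exactly this count.

Number of zeros inside |z| < 2.5: 1.


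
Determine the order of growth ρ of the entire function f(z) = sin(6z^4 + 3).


Write sin(w) = (e^{iw} ± e^{−iw})/(2 or 2i), so |sin(w)| ≤ e^{|w|}. With w = 6z^4 + 3, |w| ≤ 6r^4 + 3 on |z|=r, giving M(r) ≤ e^{6r^4 + 3} and ρ ≤ 4. For the lower bound, choose z on |z|=r with 6z^4 purely imaginary of modulus 6r^4; then |sin(6z^4 + 3)| grows like e^{6r^4}/2, so ρ ≥ 4. Hence ρ = 4.
Therefore ρ = 4.

Order ρ = 4.


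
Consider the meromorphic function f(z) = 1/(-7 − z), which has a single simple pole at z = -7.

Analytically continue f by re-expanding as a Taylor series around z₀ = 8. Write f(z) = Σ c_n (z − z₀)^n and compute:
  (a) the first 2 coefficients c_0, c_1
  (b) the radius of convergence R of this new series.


Let w = z − z₀, so z = z₀ + w.
Then -7 − z = -7 − (z₀ + w) = (-7 − z₀) − w = -15 − w.
f(z) = 1/(-15 − w) = (1/(-15)) · 1/(1 − w/(-15)) = Σ_{n≥0} w^n / (-15)^(n+1).
So c_n = 1/(-15)^(n+1):
  c_0 = 1/(-15)^1 = -1/15.
  c_1 = 1/(-15)^2 = 1/225.
The series is valid for |w/d| < 1, i.e. |z − z₀| < |d|.
Radius of convergence: R = |-7 − z₀| = |-15| = 15 (distance from z₀ to the singularity z = -7).

c_0 = -1/15, c_1 = 1/225; R = 15.


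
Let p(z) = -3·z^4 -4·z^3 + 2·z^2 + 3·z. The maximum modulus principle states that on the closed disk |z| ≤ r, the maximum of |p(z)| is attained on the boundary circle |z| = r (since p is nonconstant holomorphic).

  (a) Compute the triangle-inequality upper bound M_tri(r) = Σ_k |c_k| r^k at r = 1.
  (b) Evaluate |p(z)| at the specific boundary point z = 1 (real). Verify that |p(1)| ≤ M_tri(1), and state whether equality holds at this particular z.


Coefficients: c_0 = 0, c_1 = 3, c_2 = 2, c_3 = -4, c_4 = -3. Radius r = 1.
Part (a). Triangle bound: M_tri(r) = Σ_k |c_k| r^k
  = |0|·1^0 + |3|·1^1 + |2|·1^2 + |-4|·1^3 + |-3|·1^4
  = 0 + 3 + 2 + 4 + 3 = 12.
This bounds M(r) := max_{|z|=r} |p(z)| from above; equality holds iff all terms c_k z^k can be made to align in phase at a single z on |z|=r.
Part (b). At z = 1 (real, on the circle |z| = r):
  p(1) = (0)·1^0 + (3)·1^1 + (2)·1^2 + (-4)·1^3 + (-3)·1^4 = -2.
  |p(1)| = 2.
Check: |p(1)| = 2 ≤ 12 = M_tri(1). ✓ Equality does not hold at z = 1 (the coefficients have mixed signs, so the terms do not all align in phase there).

M_tri(1) = 12; |p(1)| = 2; equality at z=1: no.


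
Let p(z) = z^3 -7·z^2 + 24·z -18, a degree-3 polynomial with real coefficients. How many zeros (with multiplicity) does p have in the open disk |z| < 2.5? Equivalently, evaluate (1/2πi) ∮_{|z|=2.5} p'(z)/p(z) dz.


The zeros of p are: 1, (3 + 3i), (3 - 3i).
Their magnitudes are: 1, 4.243, 4.243.
Zeros with |z| < R = 2.5: 1.
Count = 1.
By the argument principle, (1/2πi) ∮_{|z|=R} p'(z)/p(z) dz equals exactly this count.

Number of zeros inside |z| < 2.5: 1.


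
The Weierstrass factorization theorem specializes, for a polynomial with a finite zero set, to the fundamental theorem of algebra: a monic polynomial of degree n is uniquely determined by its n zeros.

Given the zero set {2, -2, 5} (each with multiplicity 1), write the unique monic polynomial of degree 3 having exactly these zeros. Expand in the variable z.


The polynomial is p(z) = ∏_{α ∈ S} (z − α), where S = {2, -2, 5}.
Expanding the product yields: p(z) = z^3 -5·z^2 -4·z + 20.
The resulting polynomial has degree 3 and real coefficients as required.

p(z) = z^3 -5·z^2 -4·z + 20.
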